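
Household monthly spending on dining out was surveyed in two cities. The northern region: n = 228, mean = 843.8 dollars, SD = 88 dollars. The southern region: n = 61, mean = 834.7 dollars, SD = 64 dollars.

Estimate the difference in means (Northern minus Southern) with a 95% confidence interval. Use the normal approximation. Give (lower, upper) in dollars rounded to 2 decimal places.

(-10.61, 28.81)

Per-group SEs: s₁/√n₁ = 88/√228 = 5.8279, s₂/√n₂ = 64/√61 = 8.1944.
Unpooled SE of the difference: √(33.96441841 + 67.14819136) = 10.0555.
Margin of error = z* · SE = 1.960 × 10.0555 = 19.7088.
x̄₁ − x̄₂ = 843.8 − 834.7 = 9.1000.
CI: 9.1000 ± 19.7088 = (-10.61, 28.81).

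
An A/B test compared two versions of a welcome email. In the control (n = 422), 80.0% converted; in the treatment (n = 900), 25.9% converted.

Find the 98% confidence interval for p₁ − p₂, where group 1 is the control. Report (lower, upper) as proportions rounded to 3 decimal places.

The two standard errors are √(0.8000×0.2000/422) = 0.01947 and √(0.2590×0.7410/900) = 0.01460.
Because the samples are independent, SE_diff = √(0.01947² + 0.01460²) = 0.02434.
Using z* = 2.326 for 98%, ME = 2.326 × 0.02434 = 0.05661.
p̂₁ − p̂₂ = 0.5410; interval 0.5410 ± 0.05661 gives (0.484, 0.598).

(0.484, 0.598)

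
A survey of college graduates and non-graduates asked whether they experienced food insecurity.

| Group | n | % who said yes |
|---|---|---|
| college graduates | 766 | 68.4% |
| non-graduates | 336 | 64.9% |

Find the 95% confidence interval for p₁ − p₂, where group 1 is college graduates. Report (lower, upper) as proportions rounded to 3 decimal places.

SE₁ = √(p̂₁(1−p̂₁)/n₁) = √(0.6840·0.3160/766) = 0.01680; SE₂ = √(0.6490·0.3510/336) = 0.02604.
Independent samples: SE of the difference = √(SE₁² + SE₂²) = √(0.00028224 + 0.0006780816) = 0.03099.
z* for 95% confidence is 1.960, so the margin of error is 1.960 × 0.03099 = 0.06074.
Point estimate p̂₁ − p̂₂ = 0.6840 − 0.6490 = 0.0350.
0.0350 ± 0.06074 → (-0.026, 0.096).

(-0.026, 0.096)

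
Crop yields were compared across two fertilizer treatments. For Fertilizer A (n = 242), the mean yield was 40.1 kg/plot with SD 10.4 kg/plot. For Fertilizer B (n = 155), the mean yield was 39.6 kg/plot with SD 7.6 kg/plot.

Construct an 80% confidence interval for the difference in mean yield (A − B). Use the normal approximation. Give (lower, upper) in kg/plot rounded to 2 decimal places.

(-0.66, 1.66)

Per-group SEs: s₁/√n₁ = 10.4/√242 = 0.6685, s₂/√n₂ = 7.6/√155 = 0.6104.
Unpooled SE of the difference: √(0.44689225 + 0.37258816) = 0.9053.
Margin of error = z* · SE = 1.282 × 0.9053 = 1.1606.
x̄₁ − x̄₂ = 40.1 − 39.6 = 0.5000.
CI: 0.5000 ± 1.1606 = (-0.66, 1.66).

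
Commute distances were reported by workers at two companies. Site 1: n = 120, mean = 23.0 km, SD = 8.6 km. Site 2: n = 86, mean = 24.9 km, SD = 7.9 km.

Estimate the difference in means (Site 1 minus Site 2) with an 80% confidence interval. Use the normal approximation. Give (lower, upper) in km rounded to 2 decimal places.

(-3.39, -0.41)

Standard errors of each mean: 8.6/√120 = 0.7851 and 7.9/√86 = 0.8519.
SE(x̄₁ − x̄₂) = √(0.7851² + 0.8519²) = 1.1585 for independent samples with unequal variances.
With z* = 1.282, the margin is 1.282 × 1.1585 = 1.4852.
x̄₁ − x̄₂ = 23.0 − 24.9 = -1.9000; the interval is -1.9000 ± 1.4852 = (-3.39, -0.41).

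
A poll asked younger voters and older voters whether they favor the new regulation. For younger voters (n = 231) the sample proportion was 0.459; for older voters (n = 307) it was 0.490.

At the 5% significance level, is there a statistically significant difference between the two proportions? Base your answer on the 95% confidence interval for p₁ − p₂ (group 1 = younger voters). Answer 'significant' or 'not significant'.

SE₁ = √(p̂₁(1−p̂₁)/n₁) = √(0.4590·0.5410/231) = 0.03279; SE₂ = √(0.4900·0.5100/307) = 0.02853.
Independent samples: SE of the difference = √(SE₁² + SE₂²) = √(0.0010751841 + 0.0008139609) = 0.04346.
z* for 95% confidence is 1.960, so the margin of error is 1.960 × 0.04346 = 0.08518.
Point estimate p̂₁ − p̂₂ = 0.4590 − 0.4900 = -0.0310.
-0.0310 ± 0.08518 → (-0.11618, 0.05418).
The interval (-0.11618, 0.05418) contains 0, so the difference is not significant.

not significant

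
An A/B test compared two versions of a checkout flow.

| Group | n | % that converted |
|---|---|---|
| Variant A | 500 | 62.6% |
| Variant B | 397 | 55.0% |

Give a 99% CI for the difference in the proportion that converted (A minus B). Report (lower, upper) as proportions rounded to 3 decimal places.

SE₁ = √(p̂₁(1−p̂₁)/n₁) = √(0.6260·0.3740/500) = 0.02164; SE₂ = √(0.5500·0.4500/397) = 0.02497.
Independent samples: SE of the difference = √(SE₁² + SE₂²) = √(0.0004682896 + 0.0006235009) = 0.03304.
z* for 99% confidence is 2.576, so the margin of error is 2.576 × 0.03304 = 0.08511.
Point estimate p̂₁ − p̂₂ = 0.6260 − 0.5500 = 0.0760.
0.0760 ± 0.08511 → (-0.009, 0.161).

(-0.009, 0.161)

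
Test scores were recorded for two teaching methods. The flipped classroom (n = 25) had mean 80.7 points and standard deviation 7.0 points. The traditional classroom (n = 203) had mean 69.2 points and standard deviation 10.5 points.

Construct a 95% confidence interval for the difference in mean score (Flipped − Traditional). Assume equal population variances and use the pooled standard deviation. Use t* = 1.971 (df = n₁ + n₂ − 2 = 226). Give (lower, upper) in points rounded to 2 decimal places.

(7.24, 15.76)

Pooled variance s_p² = [24·7.0² + 202·10.5²] / (25+203−2) = 103.7456, so s_p = 10.1856.
SE_diff = s_p·√(1/n₁ + 1/n₂) = 10.1856·√(1/25 + 1/203) = 2.1589.
t* = 1.971; margin = 1.971 × 2.1589 = 4.2552.
Difference = 80.7 − 69.2 = 11.5000.
11.5000 ± 4.2552 → (7.24, 15.76).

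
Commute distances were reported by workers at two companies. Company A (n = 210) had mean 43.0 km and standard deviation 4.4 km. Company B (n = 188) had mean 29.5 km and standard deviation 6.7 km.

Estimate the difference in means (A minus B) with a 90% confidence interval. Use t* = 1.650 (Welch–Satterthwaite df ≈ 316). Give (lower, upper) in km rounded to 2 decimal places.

Per-group SEs: s₁/√n₁ = 4.4/√210 = 0.3036, s₂/√n₂ = 6.7/√188 = 0.4886.
Unpooled SE of the difference: √(0.09217296 + 0.23872996) = 0.5752.
Margin of error = t* · SE = 1.650 × 0.5752 = 0.9491.
x̄₁ − x̄₂ = 43.0 − 29.5 = 13.5000.
CI: 13.5000 ± 0.9491 = (12.55, 14.45).

(12.55, 14.45)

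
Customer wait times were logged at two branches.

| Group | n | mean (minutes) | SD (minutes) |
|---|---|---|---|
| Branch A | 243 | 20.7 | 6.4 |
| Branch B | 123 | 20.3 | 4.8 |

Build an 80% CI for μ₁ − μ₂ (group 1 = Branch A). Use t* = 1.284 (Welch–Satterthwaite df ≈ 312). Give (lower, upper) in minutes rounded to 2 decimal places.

(-0.37, 1.17)

Per-group SEs: s₁/√n₁ = 6.4/√243 = 0.4106, s₂/√n₂ = 4.8/√123 = 0.4328.
Unpooled SE of the difference: √(0.16859236 + 0.18731584) = 0.5966.
Margin of error = t* · SE = 1.284 × 0.5966 = 0.7660.
x̄₁ − x̄₂ = 20.7 − 20.3 = 0.4000.
CI: 0.4000 ± 0.7660 = (-0.37, 1.17).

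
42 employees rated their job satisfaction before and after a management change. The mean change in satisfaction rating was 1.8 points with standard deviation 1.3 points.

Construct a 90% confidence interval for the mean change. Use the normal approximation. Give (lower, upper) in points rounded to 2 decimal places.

Paired design: SE = s_d/√n = 1.3/√42 = 0.2006.
z* = 1.645; margin of error = 1.645 × 0.2006 = 0.3300.
1.8 ± 0.3300 → (1.47, 2.13).

(1.47, 2.13)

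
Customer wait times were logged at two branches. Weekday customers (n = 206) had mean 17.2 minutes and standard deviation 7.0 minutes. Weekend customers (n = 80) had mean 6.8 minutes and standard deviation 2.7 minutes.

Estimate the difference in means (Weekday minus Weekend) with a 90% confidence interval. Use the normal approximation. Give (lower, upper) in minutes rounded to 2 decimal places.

(9.46, 11.34)

Standard errors of each mean: 7.0/√206 = 0.4877 and 2.7/√80 = 0.3019.
SE(x̄₁ − x̄₂) = √(0.4877² + 0.3019²) = 0.5736 for independent samples with unequal variances.
With z* = 1.645, the margin is 1.645 × 0.5736 = 0.9436.
x̄₁ − x̄₂ = 17.2 − 6.8 = 10.4000; the interval is 10.4000 ± 0.9436 = (9.46, 11.34).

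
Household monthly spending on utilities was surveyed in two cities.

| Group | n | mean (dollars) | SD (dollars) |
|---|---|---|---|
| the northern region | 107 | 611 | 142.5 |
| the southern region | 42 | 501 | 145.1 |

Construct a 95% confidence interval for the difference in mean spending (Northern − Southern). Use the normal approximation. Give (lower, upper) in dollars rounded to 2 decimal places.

Per-group SEs: s₁/√n₁ = 142.5/√107 = 13.7760, s₂/√n₂ = 145.1/√42 = 22.3894.
Unpooled SE of the difference: √(189.778176 + 501.28523236) = 26.2881.
Margin of error = z* · SE = 1.960 × 26.2881 = 51.5247.
x̄₁ − x̄₂ = 611 − 501 = 110.0000.
CI: 110.0000 ± 51.5247 = (58.48, 161.52).

(58.48, 161.52)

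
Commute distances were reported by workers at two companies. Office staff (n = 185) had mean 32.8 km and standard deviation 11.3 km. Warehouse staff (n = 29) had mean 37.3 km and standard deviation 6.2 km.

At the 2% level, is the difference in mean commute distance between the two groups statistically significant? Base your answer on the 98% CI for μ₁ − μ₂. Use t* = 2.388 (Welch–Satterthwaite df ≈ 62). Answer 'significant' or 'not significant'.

significant

SE₁ = s₁/√n₁ = 11.3/√185 = 0.8308; SE₂ = 6.2/√29 = 1.1513.
Independent samples, unequal variances: SE_diff = √(SE₁² + SE₂²) = √(0.69022864 + 1.32549169) = 1.4198.
t* = 2.388, so margin of error = 2.388 × 1.4198 = 3.3905.
Difference in means = 32.8 − 37.3 = -4.5000.
-4.5000 ± 3.3905 → (-7.8905, -1.1095).
The interval (-7.8905, -1.1095) does not contain 0, so the difference is significant.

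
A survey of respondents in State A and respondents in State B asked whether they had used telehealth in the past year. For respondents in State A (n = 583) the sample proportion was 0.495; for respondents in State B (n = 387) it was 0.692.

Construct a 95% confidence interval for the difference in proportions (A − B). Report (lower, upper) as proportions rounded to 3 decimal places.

Each SE is √(p̂(1−p̂)/n): √(0.4950·0.5050/583) = 0.02071 and √(0.6920·0.3080/387) = 0.02347.
SE(p̂₁ − p̂₂) = √(SE₁² + SE₂²) = √(0.0004289041 + 0.0005508409) = 0.03130, since the two samples are independent.
At 95% confidence z* = 1.960; margin = 1.960 × 0.03130 = 0.06135.
The difference is 0.4950 − 0.6920 = -0.1970, so the interval is -0.1970 ± 0.06135 = (-0.258, -0.136).

(-0.258, -0.136)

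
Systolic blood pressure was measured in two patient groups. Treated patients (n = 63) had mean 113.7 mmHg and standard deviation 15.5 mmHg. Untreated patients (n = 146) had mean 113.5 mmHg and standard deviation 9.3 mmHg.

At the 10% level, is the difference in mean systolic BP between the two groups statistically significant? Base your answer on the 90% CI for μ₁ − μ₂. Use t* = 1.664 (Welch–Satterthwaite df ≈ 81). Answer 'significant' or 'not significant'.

Standard errors of each mean: 15.5/√63 = 1.9528 and 9.3/√146 = 0.7697.
SE(x̄₁ − x̄₂) = √(1.9528² + 0.7697²) = 2.0990 for independent samples with unequal variances.
With t* = 1.664, the margin is 1.664 × 2.0990 = 3.4927.
x̄₁ − x̄₂ = 113.7 − 113.5 = 0.2000; the interval is 0.2000 ± 3.4927 = (-3.2927, 3.6927).
The interval (-3.2927, 3.6927) contains 0, so the difference is not significant.

not significant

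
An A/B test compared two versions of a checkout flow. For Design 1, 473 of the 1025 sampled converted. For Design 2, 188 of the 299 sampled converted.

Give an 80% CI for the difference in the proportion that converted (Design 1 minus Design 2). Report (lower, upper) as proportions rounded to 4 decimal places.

(-0.2083, -0.1263)

p̂₁ = 473/1025 = 0.4615 and p̂₂ = 188/299 = 0.6288.
SE₁ = √(p̂₁(1−p̂₁)/n₁) = √(0.4615·0.5385/1025) = 0.01557; SE₂ = √(0.6288·0.3712/299) = 0.02794.
Independent samples: SE of the difference = √(SE₁² + SE₂²) = √(0.0002424249 + 0.0007806436) = 0.03199.
z* for 80% confidence is 1.282, so the margin of error is 1.282 × 0.03199 = 0.04101.
Point estimate p̂₁ − p̂₂ = 0.4615 − 0.6288 = -0.1673.
-0.1673 ± 0.04101 → (-0.2083, -0.1263).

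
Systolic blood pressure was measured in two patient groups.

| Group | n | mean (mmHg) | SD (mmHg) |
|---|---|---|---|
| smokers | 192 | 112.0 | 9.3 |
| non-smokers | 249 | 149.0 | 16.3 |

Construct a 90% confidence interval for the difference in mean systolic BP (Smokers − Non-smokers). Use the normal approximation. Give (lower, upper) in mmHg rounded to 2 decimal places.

(-39.03, -34.97)

Per-group SEs: s₁/√n₁ = 9.3/√192 = 0.6712, s₂/√n₂ = 16.3/√249 = 1.0330.
Unpooled SE of the difference: √(0.45050944 + 1.067089) = 1.2319.
Margin of error = z* · SE = 1.645 × 1.2319 = 2.0265.
x̄₁ − x̄₂ = 112.0 − 149.0 = -37.0000.
CI: -37.0000 ± 2.0265 = (-39.03, -34.97).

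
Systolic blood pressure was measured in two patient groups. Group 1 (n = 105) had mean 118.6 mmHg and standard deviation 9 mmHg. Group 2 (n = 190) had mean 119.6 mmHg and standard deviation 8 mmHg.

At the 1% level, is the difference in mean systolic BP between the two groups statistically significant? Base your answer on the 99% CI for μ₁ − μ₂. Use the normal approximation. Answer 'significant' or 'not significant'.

not significant

SE₁ = s₁/√n₁ = 9/√105 = 0.8783; SE₂ = 8/√190 = 0.5804.
Independent samples, unequal variances: SE_diff = √(SE₁² + SE₂²) = √(0.77141089 + 0.33686416) = 1.0527.
z* = 2.576, so margin of error = 2.576 × 1.0527 = 2.7118.
Difference in means = 118.6 − 119.6 = -1.0000.
-1.0000 ± 2.7118 → (-3.7118, 1.7118).
The interval (-3.7118, 1.7118) contains 0, so the difference is not significant.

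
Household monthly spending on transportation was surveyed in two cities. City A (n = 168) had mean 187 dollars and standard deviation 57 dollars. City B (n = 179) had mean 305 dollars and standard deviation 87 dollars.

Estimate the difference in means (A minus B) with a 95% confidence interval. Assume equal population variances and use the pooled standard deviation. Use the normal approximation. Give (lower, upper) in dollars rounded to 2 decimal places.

s_p = √[((n₁−1)s₁² + (n₂−1)s₂²)/(n₁+n₂−2)] = √[(167·57² + 178·87²)/345] = 74.0126.
SE = 74.0126·√(1/168 + 1/179) = 7.9504.
With z* = 1.960, margin = 1.960 × 7.9504 = 15.5828.
x̄₁ − x̄₂ = 187 − 305 = -118.0000; interval -118.0000 ± 15.5828 = (-133.58, -102.42).

(-133.58, -102.42)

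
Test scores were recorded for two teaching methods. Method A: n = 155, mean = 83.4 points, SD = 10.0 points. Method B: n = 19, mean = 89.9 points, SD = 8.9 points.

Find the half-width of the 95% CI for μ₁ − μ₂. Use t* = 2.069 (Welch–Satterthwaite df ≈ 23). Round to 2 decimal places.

4.54

Per-group SEs: s₁/√n₁ = 10.0/√155 = 0.8032, s₂/√n₂ = 8.9/√19 = 2.0418.
Unpooled SE of the difference: √(0.64513024 + 4.16894724) = 2.1941.
Margin of error = t* · SE = 2.069 × 2.1941 = 4.5396.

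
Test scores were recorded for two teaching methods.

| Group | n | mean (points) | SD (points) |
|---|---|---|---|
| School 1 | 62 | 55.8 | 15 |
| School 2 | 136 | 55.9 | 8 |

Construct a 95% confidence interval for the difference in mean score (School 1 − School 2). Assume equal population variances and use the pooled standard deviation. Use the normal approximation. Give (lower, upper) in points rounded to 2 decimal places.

(-3.31, 3.11)

Pooled variance s_p² = [61·15² + 135·8²] / (62+136−2) = 114.1071, so s_p = 10.6821.
SE_diff = s_p·√(1/n₁ + 1/n₂) = 10.6821·√(1/62 + 1/136) = 1.6369.
z* = 1.960; margin = 1.960 × 1.6369 = 3.2083.
Difference = 55.8 − 55.9 = -0.1000.
-0.1000 ± 3.2083 → (-3.31, 3.11).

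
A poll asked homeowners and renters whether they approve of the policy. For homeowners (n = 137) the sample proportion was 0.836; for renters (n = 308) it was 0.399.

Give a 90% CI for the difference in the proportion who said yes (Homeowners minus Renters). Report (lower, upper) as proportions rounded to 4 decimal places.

The two standard errors are √(0.8360×0.1640/137) = 0.03163 and √(0.3990×0.6010/308) = 0.02790.
Because the samples are independent, SE_diff = √(0.03163² + 0.02790²) = 0.04218.
Using z* = 1.645 for 90%, ME = 1.645 × 0.04218 = 0.06939.
p̂₁ − p̂₂ = 0.4370; interval 0.4370 ± 0.06939 gives (0.3676, 0.5064).

(0.3676, 0.5064)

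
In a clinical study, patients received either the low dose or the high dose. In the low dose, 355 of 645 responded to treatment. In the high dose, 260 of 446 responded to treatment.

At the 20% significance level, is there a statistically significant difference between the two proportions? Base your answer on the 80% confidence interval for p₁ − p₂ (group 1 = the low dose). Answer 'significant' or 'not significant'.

not significant

p̂₁ = 355/645 = 0.5504 and p̂₂ = 260/446 = 0.5830.
SE₁ = √(p̂₁(1−p̂₁)/n₁) = √(0.5504·0.4496/645) = 0.01959; SE₂ = √(0.5830·0.4170/446) = 0.02335.
Independent samples: SE of the difference = √(SE₁² + SE₂²) = √(0.0003837681 + 0.0005452225) = 0.03048.
z* for 80% confidence is 1.282, so the margin of error is 1.282 × 0.03048 = 0.03908.
Point estimate p̂₁ − p̂₂ = 0.5504 − 0.5830 = -0.0326.
-0.0326 ± 0.03908 → (-0.07168, 0.00648).
The interval (-0.07168, 0.00648) contains 0, so the difference is not significant.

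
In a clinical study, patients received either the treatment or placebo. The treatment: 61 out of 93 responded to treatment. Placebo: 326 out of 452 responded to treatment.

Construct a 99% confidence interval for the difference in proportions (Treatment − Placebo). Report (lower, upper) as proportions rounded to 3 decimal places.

(-0.203, 0.073)

First, p̂₁ = 61/93 = 0.6559; p̂₂ = 326/452 = 0.7212.
The two standard errors are √(0.6559×0.3441/93) = 0.04926 and √(0.7212×0.2788/452) = 0.02109.
Because the samples are independent, SE_diff = √(0.04926² + 0.02109²) = 0.05358.
Using z* = 2.576 for 99%, ME = 2.576 × 0.05358 = 0.13802.
p̂₁ − p̂₂ = -0.0653; interval -0.0653 ± 0.13802 gives (-0.203, 0.073).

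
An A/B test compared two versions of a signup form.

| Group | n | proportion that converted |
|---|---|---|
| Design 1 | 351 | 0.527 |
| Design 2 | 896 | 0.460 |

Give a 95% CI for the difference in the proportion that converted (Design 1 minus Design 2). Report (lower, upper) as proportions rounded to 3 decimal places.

Each SE is √(p̂(1−p̂)/n): √(0.5270·0.4730/351) = 0.02665 and √(0.4600·0.5400/896) = 0.01665.
SE(p̂₁ − p̂₂) = √(SE₁² + SE₂²) = √(0.0007102225 + 0.0002772225) = 0.03142, since the two samples are independent.
At 95% confidence z* = 1.960; margin = 1.960 × 0.03142 = 0.06158.
The difference is 0.5270 − 0.4600 = 0.0670, so the interval is 0.0670 ± 0.06158 = (0.005, 0.129).

(0.005, 0.129)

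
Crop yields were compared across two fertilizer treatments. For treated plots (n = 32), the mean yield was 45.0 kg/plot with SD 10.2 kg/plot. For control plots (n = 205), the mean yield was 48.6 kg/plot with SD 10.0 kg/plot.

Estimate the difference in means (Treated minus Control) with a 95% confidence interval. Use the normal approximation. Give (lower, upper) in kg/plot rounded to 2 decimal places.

(-7.39, 0.19)

Per-group SEs: s₁/√n₁ = 10.2/√32 = 1.8031, s₂/√n₂ = 10.0/√205 = 0.6984.
Unpooled SE of the difference: √(3.25116961 + 0.48776256) = 1.9336.
Margin of error = z* · SE = 1.960 × 1.9336 = 3.7899.
x̄₁ − x̄₂ = 45.0 − 48.6 = -3.6000.
CI: -3.6000 ± 3.7899 = (-7.39, 0.19).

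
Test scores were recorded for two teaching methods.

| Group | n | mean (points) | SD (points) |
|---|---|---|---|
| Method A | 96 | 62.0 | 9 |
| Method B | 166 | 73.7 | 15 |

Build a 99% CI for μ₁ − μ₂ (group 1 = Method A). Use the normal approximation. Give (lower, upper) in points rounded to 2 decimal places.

Standard errors of each mean: 9/√96 = 0.9186 and 15/√166 = 1.1642.
SE(x̄₁ − x̄₂) = √(0.9186² + 1.1642²) = 1.4830 for independent samples with unequal variances.
With z* = 2.576, the margin is 2.576 × 1.4830 = 3.8202.
x̄₁ − x̄₂ = 62.0 − 73.7 = -11.7000; the interval is -11.7000 ± 3.8202 = (-15.52, -7.88).

(-15.52, -7.88)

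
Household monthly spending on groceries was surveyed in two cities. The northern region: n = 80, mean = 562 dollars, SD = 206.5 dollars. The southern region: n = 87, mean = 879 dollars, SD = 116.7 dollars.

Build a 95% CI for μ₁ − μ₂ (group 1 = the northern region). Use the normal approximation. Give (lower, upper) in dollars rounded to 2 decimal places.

(-368.47, -265.53)

Per-group SEs: s₁/√n₁ = 206.5/√80 = 23.0874, s₂/√n₂ = 116.7/√87 = 12.5116.
Unpooled SE of the difference: √(533.02803876 + 156.54013456) = 26.2596.
Margin of error = z* · SE = 1.960 × 26.2596 = 51.4688.
x̄₁ − x̄₂ = 562 − 879 = -317.0000.
CI: -317.0000 ± 51.4688 = (-368.47, -265.53).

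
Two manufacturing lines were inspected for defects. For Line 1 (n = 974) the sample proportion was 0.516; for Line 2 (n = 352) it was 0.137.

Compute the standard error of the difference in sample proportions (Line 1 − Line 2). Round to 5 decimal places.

0.02434

SE₁ = √(p̂₁(1−p̂₁)/n₁) = √(0.5160·0.4840/974) = 0.01601; SE₂ = √(0.1370·0.8630/352) = 0.01833.
Independent samples: SE of the difference = √(SE₁² + SE₂²) = √(0.0002563201 + 0.0003359889) = 0.02434.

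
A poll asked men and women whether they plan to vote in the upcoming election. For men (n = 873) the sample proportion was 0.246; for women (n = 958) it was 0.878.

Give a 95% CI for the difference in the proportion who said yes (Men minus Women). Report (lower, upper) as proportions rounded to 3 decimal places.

(-0.667, -0.597)

SE₁ = √(p̂₁(1−p̂₁)/n₁) = √(0.2460·0.7540/873) = 0.01458; SE₂ = √(0.8780·0.1220/958) = 0.01057.
Independent samples: SE of the difference = √(SE₁² + SE₂²) = √(0.0002125764 + 0.0001117249) = 0.01801.
z* for 95% confidence is 1.960, so the margin of error is 1.960 × 0.01801 = 0.03530.
Point estimate p̂₁ − p̂₂ = 0.2460 − 0.8780 = -0.6320.
-0.6320 ± 0.03530 → (-0.667, -0.597).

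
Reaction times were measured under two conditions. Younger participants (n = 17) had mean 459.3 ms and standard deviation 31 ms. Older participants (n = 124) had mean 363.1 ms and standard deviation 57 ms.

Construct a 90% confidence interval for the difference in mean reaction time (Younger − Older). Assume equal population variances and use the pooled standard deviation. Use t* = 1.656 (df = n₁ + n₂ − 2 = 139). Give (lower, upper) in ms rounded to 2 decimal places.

s_p = √[((n₁−1)s₁² + (n₂−1)s₂²)/(n₁+n₂−2)] = √[(16·31² + 123·57²)/139] = 54.6409.
SE = 54.6409·√(1/17 + 1/124) = 14.1316.
With t* = 1.656, margin = 1.656 × 14.1316 = 23.4019.
x̄₁ − x̄₂ = 459.3 − 363.1 = 96.2000; interval 96.2000 ± 23.4019 = (72.80, 119.60).

(72.80, 119.60)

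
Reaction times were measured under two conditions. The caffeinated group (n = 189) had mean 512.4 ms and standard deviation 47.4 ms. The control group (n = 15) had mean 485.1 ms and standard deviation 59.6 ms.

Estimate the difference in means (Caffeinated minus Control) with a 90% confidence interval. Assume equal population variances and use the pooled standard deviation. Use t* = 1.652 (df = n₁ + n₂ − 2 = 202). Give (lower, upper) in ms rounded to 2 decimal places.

s_p = √[((n₁−1)s₁² + (n₂−1)s₂²)/(n₁+n₂−2)] = √[(188·47.4² + 14·59.6²)/202] = 48.3449.
SE = 48.3449·√(1/189 + 1/15) = 12.9685.
With t* = 1.652, margin = 1.652 × 12.9685 = 21.4240.
x̄₁ − x̄₂ = 512.4 − 485.1 = 27.3000; interval 27.3000 ± 21.4240 = (5.88, 48.72).

(5.88, 48.72)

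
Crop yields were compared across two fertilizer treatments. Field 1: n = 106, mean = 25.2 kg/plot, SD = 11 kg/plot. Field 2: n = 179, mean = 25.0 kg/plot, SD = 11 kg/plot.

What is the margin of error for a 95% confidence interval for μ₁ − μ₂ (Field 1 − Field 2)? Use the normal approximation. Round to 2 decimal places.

Per-group SEs: s₁/√n₁ = 11/√106 = 1.0684, s₂/√n₂ = 11/√179 = 0.8222.
Unpooled SE of the difference: √(1.14147856 + 0.67601284) = 1.3481.
Margin of error = z* · SE = 1.960 × 1.3481 = 2.6423.

2.64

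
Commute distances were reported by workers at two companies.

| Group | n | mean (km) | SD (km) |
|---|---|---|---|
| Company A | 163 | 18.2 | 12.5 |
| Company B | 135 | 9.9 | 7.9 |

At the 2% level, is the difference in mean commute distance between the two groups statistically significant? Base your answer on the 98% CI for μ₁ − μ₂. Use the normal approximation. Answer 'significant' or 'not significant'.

Standard errors of each mean: 12.5/√163 = 0.9791 and 7.9/√135 = 0.6799.
SE(x̄₁ − x̄₂) = √(0.9791² + 0.6799²) = 1.1920 for independent samples with unequal variances.
With z* = 2.326, the margin is 2.326 × 1.1920 = 2.7726.
x̄₁ − x̄₂ = 18.2 − 9.9 = 8.3000; the interval is 8.3000 ± 2.7726 = (5.5274, 11.0726).
The interval (5.5274, 11.0726) does not contain 0, so the difference is significant.

significant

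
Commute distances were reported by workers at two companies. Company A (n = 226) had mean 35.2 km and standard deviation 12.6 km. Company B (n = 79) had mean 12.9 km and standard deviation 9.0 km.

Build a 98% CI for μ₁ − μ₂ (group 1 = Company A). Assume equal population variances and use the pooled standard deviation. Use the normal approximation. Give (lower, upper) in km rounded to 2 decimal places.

s_p = √[((n₁−1)s₁² + (n₂−1)s₂²)/(n₁+n₂−2)] = √[(225·12.6² + 78·9.0²)/303] = 11.7789.
SE = 11.7789·√(1/226 + 1/79) = 1.5395.
With z* = 2.326, margin = 2.326 × 1.5395 = 3.5809.
x̄₁ − x̄₂ = 35.2 − 12.9 = 22.3000; interval 22.3000 ± 3.5809 = (18.72, 25.88).

(18.72, 25.88)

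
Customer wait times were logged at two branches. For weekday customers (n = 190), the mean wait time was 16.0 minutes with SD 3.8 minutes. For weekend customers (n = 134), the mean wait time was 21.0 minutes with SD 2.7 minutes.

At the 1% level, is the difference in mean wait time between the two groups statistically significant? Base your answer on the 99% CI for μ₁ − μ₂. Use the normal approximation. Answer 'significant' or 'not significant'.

SE₁ = s₁/√n₁ = 3.8/√190 = 0.2757; SE₂ = 2.7/√134 = 0.2332.
Independent samples, unequal variances: SE_diff = √(SE₁² + SE₂²) = √(0.07601049 + 0.05438224) = 0.3611.
z* = 2.576, so margin of error = 2.576 × 0.3611 = 0.9302.
Difference in means = 16.0 − 21.0 = -5.0000.
-5.0000 ± 0.9302 → (-5.9302, -4.0698).
The interval (-5.9302, -4.0698) does not contain 0, so the difference is significant.

significant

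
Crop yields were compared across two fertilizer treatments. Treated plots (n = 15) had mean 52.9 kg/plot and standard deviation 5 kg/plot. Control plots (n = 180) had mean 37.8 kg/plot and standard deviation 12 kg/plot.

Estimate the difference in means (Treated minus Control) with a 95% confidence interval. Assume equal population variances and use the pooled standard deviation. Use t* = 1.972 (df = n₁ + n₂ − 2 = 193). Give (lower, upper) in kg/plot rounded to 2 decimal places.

Pooled variance s_p² = [14·5² + 179·12²] / (15+180−2) = 135.3679, so s_p = 11.6348.
SE_diff = s_p·√(1/n₁ + 1/n₂) = 11.6348·√(1/15 + 1/180) = 3.1268.
t* = 1.972; margin = 1.972 × 3.1268 = 6.1660.
Difference = 52.9 − 37.8 = 15.1000.
15.1000 ± 6.1660 → (8.93, 21.27).

(8.93, 21.27)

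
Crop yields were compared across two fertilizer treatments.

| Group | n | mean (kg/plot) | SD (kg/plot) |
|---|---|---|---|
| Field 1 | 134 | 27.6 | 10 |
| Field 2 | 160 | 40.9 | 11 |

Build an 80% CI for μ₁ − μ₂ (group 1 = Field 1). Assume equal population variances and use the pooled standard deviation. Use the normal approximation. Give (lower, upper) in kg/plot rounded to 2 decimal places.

Pooled variance s_p² = [133·10² + 159·11²] / (134+160−2) = 111.4349, so s_p = 10.5563.
SE_diff = s_p·√(1/n₁ + 1/n₂) = 10.5563·√(1/134 + 1/160) = 1.2362.
z* = 1.282; margin = 1.282 × 1.2362 = 1.5848.
Difference = 27.6 − 40.9 = -13.3000.
-13.3000 ± 1.5848 → (-14.88, -11.72).

(-14.88, -11.72)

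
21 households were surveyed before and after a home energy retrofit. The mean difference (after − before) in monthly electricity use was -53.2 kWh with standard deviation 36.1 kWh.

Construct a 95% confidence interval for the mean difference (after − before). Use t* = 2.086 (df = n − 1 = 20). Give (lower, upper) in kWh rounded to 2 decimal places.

Paired design: SE = s_d/√n = 36.1/√21 = 7.8777.
t* = 2.086; margin of error = 2.086 × 7.8777 = 16.4329.
-53.2 ± 16.4329 → (-69.63, -36.77).

(-69.63, -36.77)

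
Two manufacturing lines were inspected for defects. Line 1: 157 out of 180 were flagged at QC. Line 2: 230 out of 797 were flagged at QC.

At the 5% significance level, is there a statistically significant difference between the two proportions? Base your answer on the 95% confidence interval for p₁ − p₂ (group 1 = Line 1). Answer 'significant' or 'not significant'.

p̂₁ = 157/180 = 0.8722 and p̂₂ = 230/797 = 0.2886.
SE₁ = √(p̂₁(1−p̂₁)/n₁) = √(0.8722·0.1278/180) = 0.02488; SE₂ = √(0.2886·0.7114/797) = 0.01605.
Independent samples: SE of the difference = √(SE₁² + SE₂²) = √(0.0006190144 + 0.0002576025) = 0.02961.
z* for 95% confidence is 1.960, so the margin of error is 1.960 × 0.02961 = 0.05804.
Point estimate p̂₁ − p̂₂ = 0.8722 − 0.2886 = 0.5836.
0.5836 ± 0.05804 → (0.52556, 0.64164).
The interval (0.52556, 0.64164) does not contain 0, so the difference is significant.

significant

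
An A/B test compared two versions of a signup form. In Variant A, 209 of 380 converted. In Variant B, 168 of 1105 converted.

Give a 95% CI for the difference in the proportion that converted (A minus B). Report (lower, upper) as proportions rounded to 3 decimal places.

Sample proportions: 209/380 = 0.5500, 168/1105 = 0.1520.
Each SE is √(p̂(1−p̂)/n): √(0.5500·0.4500/380) = 0.02552 and √(0.1520·0.8480/1105) = 0.01080.
SE(p̂₁ − p̂₂) = √(SE₁² + SE₂²) = √(0.0006512704 + 0.00011664) = 0.02771, since the two samples are independent.
At 95% confidence z* = 1.960; margin = 1.960 × 0.02771 = 0.05431.
The difference is 0.5500 − 0.1520 = 0.3980, so the interval is 0.3980 ± 0.05431 = (0.344, 0.452).

(0.344, 0.452)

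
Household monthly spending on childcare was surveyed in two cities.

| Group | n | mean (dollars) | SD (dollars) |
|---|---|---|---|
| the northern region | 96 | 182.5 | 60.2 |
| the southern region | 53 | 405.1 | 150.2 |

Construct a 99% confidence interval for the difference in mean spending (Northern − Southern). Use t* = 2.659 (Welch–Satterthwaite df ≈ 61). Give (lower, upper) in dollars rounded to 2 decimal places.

(-279.84, -165.36)

Per-group SEs: s₁/√n₁ = 60.2/√96 = 6.1441, s₂/√n₂ = 150.2/√53 = 20.6316.
Unpooled SE of the difference: √(37.74996481 + 425.66291856) = 21.5270.
Margin of error = t* · SE = 2.659 × 21.5270 = 57.2403.
x̄₁ − x̄₂ = 182.5 − 405.1 = -222.6000.
CI: -222.6000 ± 57.2403 = (-279.84, -165.36).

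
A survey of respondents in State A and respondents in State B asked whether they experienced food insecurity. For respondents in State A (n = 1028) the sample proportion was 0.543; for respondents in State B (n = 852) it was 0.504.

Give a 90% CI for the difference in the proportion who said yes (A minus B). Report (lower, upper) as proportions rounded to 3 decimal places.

(0.001, 0.077)

Each SE is √(p̂(1−p̂)/n): √(0.5430·0.4570/1028) = 0.01554 and √(0.5040·0.4960/852) = 0.01713.
SE(p̂₁ − p̂₂) = √(SE₁² + SE₂²) = √(0.0002414916 + 0.0002934369) = 0.02313, since the two samples are independent.
At 90% confidence z* = 1.645; margin = 1.645 × 0.02313 = 0.03805.
The difference is 0.5430 − 0.5040 = 0.0390, so the interval is 0.0390 ± 0.03805 = (0.001, 0.077).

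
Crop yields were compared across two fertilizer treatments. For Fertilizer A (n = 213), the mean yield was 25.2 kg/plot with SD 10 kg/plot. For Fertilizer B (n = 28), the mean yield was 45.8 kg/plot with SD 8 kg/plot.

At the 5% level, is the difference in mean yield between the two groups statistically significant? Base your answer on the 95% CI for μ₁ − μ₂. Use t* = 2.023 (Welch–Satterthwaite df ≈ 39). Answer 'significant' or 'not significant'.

Standard errors of each mean: 10/√213 = 0.6852 and 8/√28 = 1.5119.
SE(x̄₁ − x̄₂) = √(0.6852² + 1.5119²) = 1.6599 for independent samples with unequal variances.
With t* = 2.023, the margin is 2.023 × 1.6599 = 3.3580.
x̄₁ − x̄₂ = 25.2 − 45.8 = -20.6000; the interval is -20.6000 ± 3.3580 = (-23.9580, -17.2420).
The interval (-23.9580, -17.2420) does not contain 0, so the difference is significant.

significant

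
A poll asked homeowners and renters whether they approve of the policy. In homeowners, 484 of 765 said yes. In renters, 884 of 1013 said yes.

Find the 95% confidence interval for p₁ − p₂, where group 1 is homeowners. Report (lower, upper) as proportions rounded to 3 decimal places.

Sample proportions: 484/765 = 0.6327, 884/1013 = 0.8727.
Each SE is √(p̂(1−p̂)/n): √(0.6327·0.3673/765) = 0.01743 and √(0.8727·0.1273/1013) = 0.01047.
SE(p̂₁ − p̂₂) = √(SE₁² + SE₂²) = √(0.0003038049 + 0.0001096209) = 0.02033, since the two samples are independent.
At 95% confidence z* = 1.960; margin = 1.960 × 0.02033 = 0.03985.
The difference is 0.6327 − 0.8727 = -0.2400, so the interval is -0.2400 ± 0.03985 = (-0.280, -0.200).

(-0.280, -0.200)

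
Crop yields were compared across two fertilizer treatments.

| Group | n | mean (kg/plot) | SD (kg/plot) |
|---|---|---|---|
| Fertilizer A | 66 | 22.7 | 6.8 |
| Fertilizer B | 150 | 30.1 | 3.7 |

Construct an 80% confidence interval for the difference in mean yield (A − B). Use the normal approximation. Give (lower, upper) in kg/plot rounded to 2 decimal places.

Per-group SEs: s₁/√n₁ = 6.8/√66 = 0.8370, s₂/√n₂ = 3.7/√150 = 0.3021.
Unpooled SE of the difference: √(0.700569 + 0.09126441) = 0.8899.
Margin of error = z* · SE = 1.282 × 0.8899 = 1.1409.
x̄₁ − x̄₂ = 22.7 − 30.1 = -7.4000.
CI: -7.4000 ± 1.1409 = (-8.54, -6.26).

(-8.54, -6.26)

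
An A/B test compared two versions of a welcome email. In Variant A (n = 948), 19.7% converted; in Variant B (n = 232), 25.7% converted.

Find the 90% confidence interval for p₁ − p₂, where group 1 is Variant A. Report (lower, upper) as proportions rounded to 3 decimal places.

(-0.112, -0.008)

The two standard errors are √(0.1970×0.8030/948) = 0.01292 and √(0.2570×0.7430/232) = 0.02869.
Because the samples are independent, SE_diff = √(0.01292² + 0.02869²) = 0.03146.
Using z* = 1.645 for 90%, ME = 1.645 × 0.03146 = 0.05175.
p̂₁ − p̂₂ = -0.0600; interval -0.0600 ± 0.05175 gives (-0.112, -0.008).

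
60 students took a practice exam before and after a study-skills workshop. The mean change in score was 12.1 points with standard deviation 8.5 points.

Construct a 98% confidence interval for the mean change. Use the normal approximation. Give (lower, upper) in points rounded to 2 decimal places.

This is a matched-pairs design, so SE = s_d/√n = 8.5/√60 = 1.0973.
Margin = 2.326 × 1.0973 = 2.5523; the interval is 12.1 ± 2.5523 = (9.55, 14.65).

(9.55, 14.65)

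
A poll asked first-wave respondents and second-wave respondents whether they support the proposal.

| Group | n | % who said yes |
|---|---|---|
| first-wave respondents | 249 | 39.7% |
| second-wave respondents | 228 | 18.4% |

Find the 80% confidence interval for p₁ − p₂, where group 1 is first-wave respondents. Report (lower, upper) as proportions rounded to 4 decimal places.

Each SE is √(p̂(1−p̂)/n): √(0.3970·0.6030/249) = 0.03101 and √(0.1840·0.8160/228) = 0.02566.
SE(p̂₁ − p̂₂) = √(SE₁² + SE₂²) = √(0.0009616201 + 0.0006584356) = 0.04025, since the two samples are independent.
At 80% confidence z* = 1.282; margin = 1.282 × 0.04025 = 0.05160.
The difference is 0.3970 − 0.1840 = 0.2130, so the interval is 0.2130 ± 0.05160 = (0.1614, 0.2646).

(0.1614, 0.2646)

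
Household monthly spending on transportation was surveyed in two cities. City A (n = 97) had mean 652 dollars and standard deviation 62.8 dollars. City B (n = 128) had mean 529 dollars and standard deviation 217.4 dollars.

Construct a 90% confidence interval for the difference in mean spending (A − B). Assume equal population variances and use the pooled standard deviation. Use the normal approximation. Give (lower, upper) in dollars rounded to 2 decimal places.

(85.54, 160.46)

Pooled variance s_p² = [96·62.8² + 127·217.4²] / (97+128−2) = 28614.2563, so s_p = 169.1575.
SE_diff = s_p·√(1/n₁ + 1/n₂) = 169.1575·√(1/97 + 1/128) = 22.7715.
z* = 1.645; margin = 1.645 × 22.7715 = 37.4591.
Difference = 652 − 529 = 123.0000.
123.0000 ± 37.4591 → (85.54, 160.46).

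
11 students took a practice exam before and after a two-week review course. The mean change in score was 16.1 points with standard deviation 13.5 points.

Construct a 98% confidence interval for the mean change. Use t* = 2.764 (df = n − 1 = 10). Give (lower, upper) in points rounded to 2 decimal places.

Paired design: SE = s_d/√n = 13.5/√11 = 4.0704.
t* = 2.764; margin of error = 2.764 × 4.0704 = 11.2506.
16.1 ± 11.2506 → (4.85, 27.35).

(4.85, 27.35)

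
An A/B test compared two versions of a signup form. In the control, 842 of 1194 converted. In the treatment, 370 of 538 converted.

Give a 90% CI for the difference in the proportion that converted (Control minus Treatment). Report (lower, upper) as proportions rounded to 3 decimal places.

First, p̂₁ = 842/1194 = 0.7052; p̂₂ = 370/538 = 0.6877.
The two standard errors are √(0.7052×0.2948/1194) = 0.01320 and √(0.6877×0.3123/538) = 0.01998.
Because the samples are independent, SE_diff = √(0.01320² + 0.01998²) = 0.02395.
Using z* = 1.645 for 90%, ME = 1.645 × 0.02395 = 0.03940.
p̂₁ − p̂₂ = 0.0175; interval 0.0175 ± 0.03940 gives (-0.022, 0.057).

(-0.022, 0.057)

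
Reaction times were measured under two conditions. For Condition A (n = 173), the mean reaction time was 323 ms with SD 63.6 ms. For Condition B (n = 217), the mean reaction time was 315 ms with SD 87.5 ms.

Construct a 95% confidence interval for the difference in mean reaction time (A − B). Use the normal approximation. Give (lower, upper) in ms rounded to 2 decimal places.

(-7.01, 23.01)

Standard errors of each mean: 63.6/√173 = 4.8354 and 87.5/√217 = 5.9399.
SE(x̄₁ − x̄₂) = √(4.8354² + 5.9399²) = 7.6592 for independent samples with unequal variances.
With z* = 1.960, the margin is 1.960 × 7.6592 = 15.0120.
x̄₁ − x̄₂ = 323 − 315 = 8.0000; the interval is 8.0000 ± 15.0120 = (-7.01, 23.01).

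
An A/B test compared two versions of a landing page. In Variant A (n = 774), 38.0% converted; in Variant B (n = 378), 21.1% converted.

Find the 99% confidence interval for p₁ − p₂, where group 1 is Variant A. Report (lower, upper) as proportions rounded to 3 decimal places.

The two standard errors are √(0.3800×0.6200/774) = 0.01745 and √(0.2110×0.7890/378) = 0.02099.
Because the samples are independent, SE_diff = √(0.01745² + 0.02099²) = 0.02730.
Using z* = 2.576 for 99%, ME = 2.576 × 0.02730 = 0.07032.
p̂₁ − p̂₂ = 0.1690; interval 0.1690 ± 0.07032 gives (0.099, 0.239).

(0.099, 0.239)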